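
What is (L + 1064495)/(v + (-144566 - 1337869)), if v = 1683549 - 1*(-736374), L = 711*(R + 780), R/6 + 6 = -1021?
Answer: -2762107/937488 ≈ -2.9463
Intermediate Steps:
R = -6162 (R = -36 + 6*(-1021) = -36 - 6126 = -6162)
L = -3826602 (L = 711*(-6162 + 780) = 711*(-5382) = -3826602)
v = 2419923 (v = 1683549 + 736374 = 2419923)
(L + 1064495)/(v + (-144566 - 1337869)) = (-3826602 + 1064495)/(2419923 + (-144566 - 1337869)) = -2762107/(2419923 - 1482435) = -2762107/937488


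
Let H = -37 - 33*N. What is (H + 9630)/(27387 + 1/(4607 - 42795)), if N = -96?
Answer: 487317068/1045854755 ≈ 0.46595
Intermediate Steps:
H = 3131 (H = -37 - 33*(-96) = -37 + 3168 = 3131)
(H + 9630)/(27387 + 1/(4607 - 42795)) = (3131 + 9630)/(27387 + 1/(4607 - 42795)) = 12761/(27387 + 1/(-38188)) = 12761/(27387 - 1/38188) = 12761/(1045854755/38188) = 12761*(38188/1045854755) = 487317068/1045854755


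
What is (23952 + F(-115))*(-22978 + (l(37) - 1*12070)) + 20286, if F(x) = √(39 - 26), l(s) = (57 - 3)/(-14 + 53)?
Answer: -10912411194/13 - 455606*√13/13 ≈ -8.3954e+8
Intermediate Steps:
l(s) = 18/13 (l(s) = 54/39 = 54*(1/39) = 18/13)
F(x) = √13
(23952 + F(-115))*(-22978 + (l(37) - 1*12070)) + 20286 = (23952 + √13)*(-22978 + (18/13 - 1*12070)) + 20286 = (23952 + √13)*(-22978 + (18/13 - 12070)) + 20286 = (23952 + √13)*(-22978 - 156892/13) + 20286 = (23952 + √13)*(-455606/13) + 20286 = (-10912674912/13 - 455606*√13/13) + 20286 = -10912411194/13 - 455606*√13/13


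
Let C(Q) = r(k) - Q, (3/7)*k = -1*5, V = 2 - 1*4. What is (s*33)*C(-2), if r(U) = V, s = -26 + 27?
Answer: 0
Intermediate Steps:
V = -2 (V = 2 - 4 = -2)
k = -35/3 (k = 7*(-1*5)/3 = (7/3)*(-5) = -35/3 ≈ -11.667)
s = 1
r(U) = -2
C(Q) = -2 - Q
(s*33)*C(-2) = (1*33)*(-2 - 1*(-2)) = 33*(-2 + 2) = 33*0 = 0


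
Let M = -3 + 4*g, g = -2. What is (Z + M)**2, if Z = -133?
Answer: 20736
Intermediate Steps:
M = -11 (M = -3 + 4*(-2) = -3 - 8 = -11)
(Z + M)**2 = (-133 - 11)**2 = (-144)**2 = 20736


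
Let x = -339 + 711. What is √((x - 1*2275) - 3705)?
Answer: 2*I*√1402 ≈ 74.887*I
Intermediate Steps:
x = 372
√((x - 1*2275) - 3705) = √((372 - 1*2275) - 3705) = √((372 - 2275) - 3705) = √(-1903 - 3705) = √(-5608) = 2*I*√1402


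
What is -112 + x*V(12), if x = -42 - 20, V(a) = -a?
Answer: 632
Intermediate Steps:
x = -62
-112 + x*V(12) = -112 - (-62)*12 = -112 - 62*(-12) = -112 + 744 = 632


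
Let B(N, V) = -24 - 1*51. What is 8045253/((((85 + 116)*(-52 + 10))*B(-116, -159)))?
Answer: 893917/70350 ≈ 12.707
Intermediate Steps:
B(N, V) = -75 (B(N, V) = -24 - 51 = -75)
8045253/((((85 + 116)*(-52 + 10))*B(-116, -159))) = 8045253/((((85 + 116)*(-52 + 10))*(-75))) = 8045253/(((201*(-42))*(-75))) = 8045253/((-8442*(-75))) = 8045253/633150 = 8045253*(1/633150) = 893917/70350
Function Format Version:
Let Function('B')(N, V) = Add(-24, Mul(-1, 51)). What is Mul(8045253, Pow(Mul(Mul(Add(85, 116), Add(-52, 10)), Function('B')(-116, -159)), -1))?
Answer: Rational(893917, 70350) ≈ 12.707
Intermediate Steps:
Function('B')(N, V) = -75 (Function('B')(N, V) = Add(-24, -51) = -75)
Mul(8045253, Pow(Mul(Mul(Add(85, 116), Add(-52, 10)), Function('B')(-116, -159)), -1)) = Mul(8045253, Pow(Mul(Mul(Add(85, 116), Add(-52, 10)), -75), -1)) = Mul(8045253, Pow(Mul(Mul(201, -42), -75), -1)) = Mul(8045253, Pow(Mul(-8442, -75), -1)) = Mul(8045253, Pow(633150, -1)) = Mul(8045253, Rational(1, 633150)) = Rational(893917, 70350)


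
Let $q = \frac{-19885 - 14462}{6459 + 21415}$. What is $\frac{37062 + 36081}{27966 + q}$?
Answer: $\frac{226531998}{86609993} \approx 2.6155$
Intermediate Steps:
$q = - \frac{34347}{27874} \approx -1.2322$
$\frac{37062 + 36081}{27966 + q} = \frac{37062 + 36081}{27966 - \frac{34347}{27874}} = \frac{73143}{\frac{779489937}{27874}} = 73143 \cdot \frac{27874}{779489937} = \frac{226531998}{86609993}$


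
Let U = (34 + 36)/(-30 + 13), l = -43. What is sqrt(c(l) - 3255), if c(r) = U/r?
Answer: I*sqrt(1739293885)/731 ≈ 57.052*I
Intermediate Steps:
U = -70/17 (U = 70/(-17) = 70*(-1/17) = -70/17 ≈ -4.1176)
c(r) = -70/(17*r)
sqrt(c(l) - 3255) = sqrt(-70/17/(-43) - 3255) = sqrt(-70/17*(-1/43) - 3255) = sqrt(70/731 - 3255) = sqrt(-2379335/731) = I*sqrt(1739293885)/731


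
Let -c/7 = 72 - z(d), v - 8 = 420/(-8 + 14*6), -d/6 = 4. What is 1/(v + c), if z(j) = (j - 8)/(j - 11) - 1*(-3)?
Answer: -95/43992 ≈ -0.0021595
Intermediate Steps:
d = -24 (d = -6*4 = -24)
z(j) = 3 + (-8 + j)/(-11 + j) (z(j) = (-8 + j)/(-11 + j) + 3 = 3 + (-8 + j)/(-11 + j))
v = 257/19 (v = 8 + 420/(-8 + 14*6) = 8 + 420/(-8 + 84) = 8 + 420/76 = 8 + 420*(1/76) = 8 + 105/19 = 257/19 ≈ 13.526)
c = -2383/5 (c = -7*(72 - (-41 + 4*(-24))/(-11 - 24)) = -7*(72 - (-41 - 96)/(-35)) = -7*(72 - (-1)*(-137)/35) = -7*(72 - 1*137/35) = -7*(72 - 137/35) = -7*2383/35 = -2383/5 ≈ -476.60)
1/(v + c) = 1/(257/19 - 2383/5) = 1/(-43992/95) = -95/43992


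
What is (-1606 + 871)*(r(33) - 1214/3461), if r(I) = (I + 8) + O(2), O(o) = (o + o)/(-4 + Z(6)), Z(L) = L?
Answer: -108492615/3461 ≈ -31347.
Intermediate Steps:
O(o) = o (O(o) = (o + o)/(-4 + 6) = (2*o)/2 = (2*o)*(1/2) = o)
r(I) = 10 + I (r(I) = (I + 8) + 2 = (8 + I) + 2 = 10 + I)
(-1606 + 871)*(r(33) - 1214/3461) = (-1606 + 871)*((10 + 33) - 1214/3461) = -735*(43 - 1214*1/3461) = -735*(43 - 1214/3461) = -735*147609/3461 = -108492615/3461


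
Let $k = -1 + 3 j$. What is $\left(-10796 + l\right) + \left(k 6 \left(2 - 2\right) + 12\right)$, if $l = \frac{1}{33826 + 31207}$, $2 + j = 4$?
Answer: $- \frac{701315871}{65033} \approx -10784.0$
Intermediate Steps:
$j = 2$ ($j = -2 + 4 = 2$)
$k = 5$ ($k = -1 + 3 \cdot 2 = -1 + 6 = 5$)
$l = \frac{1}{65033} \approx 1.5377 \cdot 10^{-5}$
$\left(-10796 + l\right) + \left(k 6 \left(2 - 2\right) + 12\right) = \left(-10796 + \frac{1}{65033}\right) + \left(5 \cdot 6 \left(2 - 2\right) + 12\right) = - \frac{702096267}{65033} + \left(5 \cdot 6 \cdot 0 + 12\right) = - \frac{702096267}{65033} + \left(5 \cdot 0 + 12\right) = - \frac{702096267}{65033} + \left(0 + 12\right) = - \frac{702096267}{65033} + 12 = - \frac{701315871}{65033}$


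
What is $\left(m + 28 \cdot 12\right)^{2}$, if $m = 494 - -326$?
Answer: $1336336$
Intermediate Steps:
$m = 820$ ($m = 494 + 326 = 820$)
$\left(m + 28 \cdot 12\right)^{2} = \left(820 + 28 \cdot 12\right)^{2} = \left(820 + 336\right)^{2} = 1156^{2} = 1336336$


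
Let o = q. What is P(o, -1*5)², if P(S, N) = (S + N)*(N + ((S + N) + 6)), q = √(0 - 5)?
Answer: -180 - 270*I*√5 ≈ -180.0 - 603.74*I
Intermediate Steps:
q = I*√5 (q = √(-5) = I*√5 ≈ 2.2361*I)
o = I*√5 ≈ 2.2361*I
P(S, N) = (N + S)*(6 + S + 2*N) (P(S, N) = (N + S)*(N + ((N + S) + 6)) = (N + S)*(N + (6 + N + S)) = (N + S)*(6 + S + 2*N))
P(o, -1*5)² = ((I*√5)² + 2*(-1*5)² + 6*(-1*5) + 6*(I*√5) + 3*(-1*5)*(I*√5))² = (-5 + 2*(-5)² + 6*(-5) + 6*I*√5 + 3*(-5)*(I*√5))² = (-5 + 2*25 - 30 + 6*I*√5 - 15*I*√5)² = (-5 + 50 - 30 + 6*I*√5 - 15*I*√5)² = (15 - 9*I*√5)²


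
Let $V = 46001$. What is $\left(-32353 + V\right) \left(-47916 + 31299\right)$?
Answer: $-226788816$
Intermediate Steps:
$\left(-32353 + V\right) \left(-47916 + 31299\right) = \left(-32353 + 46001\right) \left(-47916 + 31299\right) = 13648 \left(-16617\right) = -226788816$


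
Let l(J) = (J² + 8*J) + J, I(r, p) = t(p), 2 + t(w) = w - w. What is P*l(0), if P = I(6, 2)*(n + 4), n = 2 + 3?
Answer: 0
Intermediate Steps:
t(w) = -2 (t(w) = -2 + (w - w) = -2 + 0 = -2)
I(r, p) = -2
l(J) = J² + 9*J
n = 5
P = -18 (P = -2*(5 + 4) = -2*9 = -18)
P*l(0) = -0*(9 + 0) = -0*9 = -18*0 = 0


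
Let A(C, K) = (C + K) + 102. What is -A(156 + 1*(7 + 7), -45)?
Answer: -227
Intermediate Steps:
A(C, K) = 102 + C + K
-A(156 + 1*(7 + 7), -45) = -(102 + (156 + 1*(7 + 7)) - 45) = -(102 + (156 + 1*14) - 45) = -(102 + (156 + 14) - 45) = -(102 + 170 - 45) = -1*227 = -227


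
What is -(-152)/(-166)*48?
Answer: -3648/83 ≈ -43.952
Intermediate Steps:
-(-152)/(-166)*48 = -(-152)*(-1)/166*48 = -76*1/83*48 = -76/83*48 = -3648/83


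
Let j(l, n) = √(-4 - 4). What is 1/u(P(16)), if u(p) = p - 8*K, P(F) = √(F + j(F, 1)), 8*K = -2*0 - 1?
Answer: 1/(1 + √2*√(8 + I*√2)) ≈ 0.1984 - 0.013932*I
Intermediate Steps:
j(l, n) = 2*I*√2 (j(l, n) = √(-8) = 2*I*√2)
K = -⅛ (K = (-2*0 - 1)/8 = (0 - 1)/8 = (⅛)*(-1) = -⅛ ≈ -0.12500)
P(F) = √(F + 2*I*√2)
u(p) = 1 + p (u(p) = p - 8*(-⅛) = p + 1 = 1 + p)
1/u(P(16)) = 1/(1 + √(16 + 2*I*√2))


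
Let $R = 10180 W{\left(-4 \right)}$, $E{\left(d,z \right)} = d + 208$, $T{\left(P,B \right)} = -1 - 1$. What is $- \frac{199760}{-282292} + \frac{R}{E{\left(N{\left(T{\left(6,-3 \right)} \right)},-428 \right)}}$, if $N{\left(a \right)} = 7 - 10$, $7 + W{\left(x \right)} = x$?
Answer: $- \frac{1578505368}{2893493} \approx -545.54$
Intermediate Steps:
$W{\left(x \right)} = -7 + x$
$T{\left(P,B \right)} = -2$ ($T{\left(P,B \right)} = -1 - 1 = -2$)
$N{\left(a \right)} = -3$ ($N{\left(a \right)} = 7 - 10 = -3$)
$E{\left(d,z \right)} = 208 + d$
$R = -111980$ ($R = 10180 \left(-7 - 4\right) = 10180 \left(-11\right) = -111980$)
$- \frac{199760}{-282292} + \frac{R}{E{\left(N{\left(T{\left(6,-3 \right)} \right)},-428 \right)}} = - \frac{199760}{-282292} - \frac{111980}{208 - 3} = \left(-199760\right) \left(- \frac{1}{282292}\right) - \frac{111980}{205} = \frac{49940}{70573} - \frac{22396}{41} = - \frac{1578505368}{2893493}$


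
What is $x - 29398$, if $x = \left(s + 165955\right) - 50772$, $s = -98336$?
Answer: $-12551$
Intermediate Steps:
$x = 16847$ ($x = \left(-98336 + 165955\right) - 50772 = 67619 - 50772 = 16847$)
$x - 29398 = 16847 - 29398 = -12551$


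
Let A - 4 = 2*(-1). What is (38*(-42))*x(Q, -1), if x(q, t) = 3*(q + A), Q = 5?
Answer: -33516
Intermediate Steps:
A = 2 (A = 4 + 2*(-1) = 4 - 2 = 2)
x(q, t) = 6 + 3*q (x(q, t) = 3*(q + 2) = 3*(2 + q) = 6 + 3*q)
(38*(-42))*x(Q, -1) = (38*(-42))*(6 + 3*5) = -1596*(6 + 15) = -1596*21 = -33516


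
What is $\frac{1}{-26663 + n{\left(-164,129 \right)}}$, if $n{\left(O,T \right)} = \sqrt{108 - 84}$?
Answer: $- \frac{26663}{710915545} - \frac{2 \sqrt{6}}{710915545} \approx -3.7512 \cdot 10^{-5}$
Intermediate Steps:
$n{\left(O,T \right)} = 2 \sqrt{6}$ ($n{\left(O,T \right)} = \sqrt{24} = 2 \sqrt{6}$)
$\frac{1}{-26663 + n{\left(-164,129 \right)}} = \frac{1}{-26663 + 2 \sqrt{6}}$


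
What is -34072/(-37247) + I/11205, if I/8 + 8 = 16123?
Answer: 1036732000/83470527 ≈ 12.420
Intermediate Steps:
I = 128920 (I = -64 + 8*16123 = -64 + 128984 = 128920)
-34072/(-37247) + I/11205 = -34072/(-37247) + 128920/11205 = -34072*(-1/37247) + 128920*(1/11205) = 34072/37247 + 25784/2241 = 1036732000/83470527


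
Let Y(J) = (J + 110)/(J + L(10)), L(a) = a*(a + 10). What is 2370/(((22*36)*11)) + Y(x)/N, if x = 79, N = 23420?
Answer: 35851049/131772630 ≈ 0.27207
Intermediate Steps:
L(a) = a*(10 + a)
Y(J) = (110 + J)/(200 + J) (Y(J) = (J + 110)/(J + 10*(10 + 10)) = (110 + J)/(J + 10*20) = (110 + J)/(J + 200) = (110 + J)/(200 + J))
2370/(((22*36)*11)) + Y(x)/N = 2370/(((22*36)*11)) + ((110 + 79)/(200 + 79))/23420 = 2370/((792*11)) + (189/279)*(1/23420) = 2370/8712 + ((1/279)*189)*(1/23420) = 2370*(1/8712) + (21/31)*(1/23420) = 395/1452 + 21/726020 = 35851049/131772630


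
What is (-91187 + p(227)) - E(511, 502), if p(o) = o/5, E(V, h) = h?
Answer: -458218/5 ≈ -91644.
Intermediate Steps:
p(o) = o/5
(-91187 + p(227)) - E(511, 502) = (-91187 + (⅕)*227) - 1*502 = (-91187 + 227/5) - 502 = -455708/5 - 502 = -458218/5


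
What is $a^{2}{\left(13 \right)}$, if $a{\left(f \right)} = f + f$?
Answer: $676$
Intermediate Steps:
$a{\left(f \right)} = 2 f$
$a^{2}{\left(13 \right)} = \left(2 \cdot 13\right)^{2} = 26^{2} = 676$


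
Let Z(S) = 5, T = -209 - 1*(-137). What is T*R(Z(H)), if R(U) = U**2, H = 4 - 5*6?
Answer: -1800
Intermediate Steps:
T = -72 (T = -209 + 137 = -72)
H = -26 (H = 4 - 30 = -26)
T*R(Z(H)) = -72*5**2 = -72*25 = -1800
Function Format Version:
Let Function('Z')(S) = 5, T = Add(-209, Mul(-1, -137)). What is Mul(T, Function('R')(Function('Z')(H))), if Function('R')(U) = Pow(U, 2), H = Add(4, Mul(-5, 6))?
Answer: -1800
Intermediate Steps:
T = -72 (T = Add(-209, 137) = -72)
H = -26 (H = Add(4, -30) = -26)
Mul(T, Function('R')(Function('Z')(H))) = Mul(-72, Pow(5, 2)) = Mul(-72, 25) = -1800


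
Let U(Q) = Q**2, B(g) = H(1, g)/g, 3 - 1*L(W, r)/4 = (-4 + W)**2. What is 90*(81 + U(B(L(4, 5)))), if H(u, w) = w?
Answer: 7380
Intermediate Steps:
L(W, r) = 12 - 4*(-4 + W)**2
B(g) = 1 (B(g) = g/g = 1)
90*(81 + U(B(L(4, 5)))) = 90*(81 + 1**2) = 90*(81 + 1) = 90*82 = 7380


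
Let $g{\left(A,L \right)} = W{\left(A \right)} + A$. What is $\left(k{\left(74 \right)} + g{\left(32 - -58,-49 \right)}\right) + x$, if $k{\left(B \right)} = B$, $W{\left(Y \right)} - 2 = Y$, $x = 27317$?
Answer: $27573$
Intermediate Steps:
$W{\left(Y \right)} = 2 + Y$
$g{\left(A,L \right)} = 2 + 2 A$ ($g{\left(A,L \right)} = \left(2 + A\right) + A = 2 + 2 A$)
$\left(k{\left(74 \right)} + g{\left(32 - -58,-49 \right)}\right) + x = \left(74 + \left(2 + 2 \left(32 - -58\right)\right)\right) + 27317 = \left(74 + \left(2 + 2 \left(32 + 58\right)\right)\right) + 27317 = \left(74 + \left(2 + 2 \cdot 90\right)\right) + 27317 = \left(74 + \left(2 + 180\right)\right) + 27317 = \left(74 + 182\right) + 27317 = 256 + 27317 = 27573$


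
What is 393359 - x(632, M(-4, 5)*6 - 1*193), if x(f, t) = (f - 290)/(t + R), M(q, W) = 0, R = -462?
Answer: 257650487/655 ≈ 3.9336e+5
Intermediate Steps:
x(f, t) = (-290 + f)/(-462 + t) (x(f, t) = (f - 290)/(t - 462) = (-290 + f)/(-462 + t))
393359 - x(632, M(-4, 5)*6 - 1*193) = 393359 - (-290 + 632)/(-462 + (0*6 - 1*193)) = 393359 - 342/(-462 + (0 - 193)) = 393359 - 342/(-462 - 193) = 393359 - 342/(-655) = 393359 - (-1)*342/655 = 393359 - 1*(-342/655) = 393359 + 342/655 = 257650487/655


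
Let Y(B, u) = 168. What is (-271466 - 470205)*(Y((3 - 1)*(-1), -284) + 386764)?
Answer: -286976243372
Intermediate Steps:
(-271466 - 470205)*(Y((3 - 1)*(-1), -284) + 386764) = (-271466 - 470205)*(168 + 386764) = -741671*386932 = -286976243372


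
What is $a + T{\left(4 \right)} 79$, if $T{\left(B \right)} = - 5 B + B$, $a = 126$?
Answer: $-1138$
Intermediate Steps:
$T{\left(B \right)} = - 4 B$
$a + T{\left(4 \right)} 79 = 126 + \left(-4\right) 4 \cdot 79 = 126 - 1264 = -1138$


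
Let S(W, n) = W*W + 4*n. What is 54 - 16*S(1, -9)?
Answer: 614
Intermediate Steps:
S(W, n) = W² + 4*n
54 - 16*S(1, -9) = 54 - 16*(1² + 4*(-9)) = 54 - 16*(1 - 36) = 54 - 16*(-35) = 54 + 560 = 614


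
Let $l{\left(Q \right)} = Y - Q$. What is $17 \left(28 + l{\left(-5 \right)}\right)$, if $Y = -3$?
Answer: $510$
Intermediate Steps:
$l{\left(Q \right)} = -3 - Q$
$17 \left(28 + l{\left(-5 \right)}\right) = 17 \left(28 - -2\right) = 17 \left(28 + \left(-3 + 5\right)\right) = 17 \left(28 + 2\right) = 17 \cdot 30 = 510$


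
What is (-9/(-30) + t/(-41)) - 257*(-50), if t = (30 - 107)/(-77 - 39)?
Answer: 305579749/23780 ≈ 12850.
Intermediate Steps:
t = 77/116 (t = -77/(-116) = -77*(-1/116) = 77/116 ≈ 0.66379)
(-9/(-30) + t/(-41)) - 257*(-50) = (-9/(-30) + (77/116)/(-41)) - 257*(-50) = (-9*(-1/30) + (77/116)*(-1/41)) + 12850 = (3/10 - 77/4756) + 12850 = 6749/23780 + 12850 = 305579749/23780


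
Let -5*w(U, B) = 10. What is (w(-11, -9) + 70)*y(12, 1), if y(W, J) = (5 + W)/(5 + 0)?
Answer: 1156/5 ≈ 231.20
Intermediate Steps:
w(U, B) = -2 (w(U, B) = -1/5*10 = -2)
y(W, J) = 1 + W/5 (y(W, J) = (5 + W)/5 = (5 + W)*(1/5) = 1 + W/5)
(w(-11, -9) + 70)*y(12, 1) = (-2 + 70)*(1 + (1/5)*12) = 68*(1 + 12/5) = 68*(17/5) = 1156/5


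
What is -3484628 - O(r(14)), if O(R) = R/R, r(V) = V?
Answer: -3484629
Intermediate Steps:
O(R) = 1
-3484628 - O(r(14)) = -3484628 - 1*1 = -3484628 - 1 = -3484629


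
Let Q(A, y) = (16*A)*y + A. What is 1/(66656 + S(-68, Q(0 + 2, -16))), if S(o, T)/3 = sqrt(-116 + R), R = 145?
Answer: 66656/4443022075 - 3*sqrt(29)/4443022075 ≈ 1.4999e-5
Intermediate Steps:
Q(A, y) = A + 16*A*y (Q(A, y) = 16*A*y + A = A + 16*A*y)
S(o, T) = 3*sqrt(29) (S(o, T) = 3*sqrt(-116 + 145) = 3*sqrt(29))
1/(66656 + S(-68, Q(0 + 2, -16))) = 1/(66656 + 3*sqrt(29))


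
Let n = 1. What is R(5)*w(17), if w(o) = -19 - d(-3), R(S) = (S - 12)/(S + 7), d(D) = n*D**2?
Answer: 49/3 ≈ 16.333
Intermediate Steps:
d(D) = D**2 (d(D) = 1*D**2 = D**2)
R(S) = (-12 + S)/(7 + S)
w(o) = -28 (w(o) = -19 - 1*(-3)**2 = -19 - 1*9 = -19 - 9 = -28)
R(5)*w(17) = ((-12 + 5)/(7 + 5))*(-28) = (-7/12)*(-28) = ((1/12)*(-7))*(-28) = -7/12*(-28) = 49/3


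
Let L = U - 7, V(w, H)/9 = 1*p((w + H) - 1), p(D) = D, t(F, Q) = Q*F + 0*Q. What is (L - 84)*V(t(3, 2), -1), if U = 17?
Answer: -2664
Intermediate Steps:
t(F, Q) = F*Q (t(F, Q) = F*Q + 0 = F*Q)
V(w, H) = -9 + 9*H + 9*w (V(w, H) = 9*(1*((w + H) - 1)) = 9*(1*((H + w) - 1)) = 9*(1*(-1 + H + w)) = 9*(-1 + H + w) = -9 + 9*H + 9*w)
L = 10 (L = 17 - 7 = 10)
(L - 84)*V(t(3, 2), -1) = (10 - 84)*(-9 + 9*(-1) + 9*(3*2)) = -74*(-9 - 9 + 9*6) = -74*(-9 - 9 + 54) = -74*36 = -2664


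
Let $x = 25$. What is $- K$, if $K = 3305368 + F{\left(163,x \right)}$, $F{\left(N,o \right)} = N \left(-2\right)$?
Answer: $-3305042$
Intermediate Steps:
$F{\left(N,o \right)} = - 2 N$
$K = 3305042$ ($K = 3305368 - 326 = 3305042$)
$- K = \left(-1\right) 3305042 = -3305042$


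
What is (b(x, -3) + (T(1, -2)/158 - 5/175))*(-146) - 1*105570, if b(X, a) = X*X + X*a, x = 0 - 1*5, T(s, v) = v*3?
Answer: -308021786/2765 ≈ -1.1140e+5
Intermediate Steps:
T(s, v) = 3*v
x = -5 (x = 0 - 5 = -5)
b(X, a) = X² + X*a
(b(x, -3) + (T(1, -2)/158 - 5/175))*(-146) - 1*105570 = (-5*(-5 - 3) + ((3*(-2))/158 - 5/175))*(-146) - 1*105570 = (-5*(-8) + (-6*1/158 - 5*1/175))*(-146) - 105570 = (40 + (-3/79 - 1/35))*(-146) - 105570 = (40 - 184/2765)*(-146) - 105570 = (110416/2765)*(-146) - 105570 = -16120736/2765 - 105570 = -308021786/2765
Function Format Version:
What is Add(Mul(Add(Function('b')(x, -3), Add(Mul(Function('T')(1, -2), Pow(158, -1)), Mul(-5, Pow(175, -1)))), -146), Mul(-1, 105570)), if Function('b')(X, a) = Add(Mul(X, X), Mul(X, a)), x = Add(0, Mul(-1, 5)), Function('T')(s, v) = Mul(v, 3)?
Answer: Rational(-308021786, 2765) ≈ -1.1140e+5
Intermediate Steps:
Function('T')(s, v) = Mul(3, v)
x = -5 (x = Add(0, -5) = -5)
Function('b')(X, a) = Add(Pow(X, 2), Mul(X, a))
Add(Mul(Add(Function('b')(x, -3), Add(Mul(Function('T')(1, -2), Pow(158, -1)), Mul(-5, Pow(175, -1)))), -146), Mul(-1, 105570)) = Add(Mul(Add(Mul(-5, Add(-5, -3)), Add(Mul(Mul(3, -2), Pow(158, -1)), Mul(-5, Pow(175, -1)))), -146), Mul(-1, 105570)) = Add(Mul(Add(Mul(-5, -8), Add(Mul(-6, Rational(1, 158)), Mul(-5, Rational(1, 175)))), -146), -105570) = Add(Mul(Add(40, Add(Rational(-3, 79), Rational(-1, 35))), -146), -105570) = Add(Mul(Add(40, Rational(-184, 2765)), -146), -105570) = Add(Mul(Rational(110416, 2765), -146), -105570) = Add(Rational(-16120736, 2765), -105570) = Rational(-308021786, 2765)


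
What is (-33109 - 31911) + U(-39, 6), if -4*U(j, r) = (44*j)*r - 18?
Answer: -124883/2 ≈ -62442.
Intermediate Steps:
U(j, r) = 9/2 - 11*j*r (U(j, r) = -((44*j)*r - 18)/4 = -(44*j*r - 18)/4 = -(-18 + 44*j*r)/4 = 9/2 - 11*j*r)
(-33109 - 31911) + U(-39, 6) = (-33109 - 31911) + (9/2 - 11*(-39)*6) = -65020 + (9/2 + 2574) = -65020 + 5157/2 = -124883/2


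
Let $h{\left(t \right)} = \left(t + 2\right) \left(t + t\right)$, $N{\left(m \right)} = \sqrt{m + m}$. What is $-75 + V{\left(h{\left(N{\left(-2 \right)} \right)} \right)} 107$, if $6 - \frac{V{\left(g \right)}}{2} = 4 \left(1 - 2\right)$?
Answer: $2065$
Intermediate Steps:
$N{\left(m \right)} = \sqrt{2} \sqrt{m}$ ($N{\left(m \right)} = \sqrt{2 m} = \sqrt{2} \sqrt{m}$)
$h{\left(t \right)} = 2 t \left(2 + t\right)$ ($h{\left(t \right)} = \left(2 + t\right) 2 t = 2 t \left(2 + t\right)$)
$V{\left(g \right)} = 20$ ($V{\left(g \right)} = 12 - 2 \cdot 4 \left(1 - 2\right) = 12 - 2 \cdot 4 \left(-1\right) = 12 - -8 = 12 + 8 = 20$)
$-75 + V{\left(h{\left(N{\left(-2 \right)} \right)} \right)} 107 = -75 + 20 \cdot 107 = -75 + 2140 = 2065$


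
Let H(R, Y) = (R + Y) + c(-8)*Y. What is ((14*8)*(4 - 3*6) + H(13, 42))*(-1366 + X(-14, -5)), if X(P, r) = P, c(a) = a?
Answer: 2551620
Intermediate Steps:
H(R, Y) = R - 7*Y (H(R, Y) = (R + Y) - 8*Y = R - 7*Y)
((14*8)*(4 - 3*6) + H(13, 42))*(-1366 + X(-14, -5)) = ((14*8)*(4 - 3*6) + (13 - 7*42))*(-1366 - 14) = (112*(4 - 18) + (13 - 294))*(-1380) = (112*(-14) - 281)*(-1380) = (-1568 - 281)*(-1380) = -1849*(-1380) = 2551620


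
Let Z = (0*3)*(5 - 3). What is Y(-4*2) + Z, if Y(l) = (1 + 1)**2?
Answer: 4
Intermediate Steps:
Z = 0 (Z = 0*2 = 0)
Y(l) = 4 (Y(l) = 2**2 = 4)
Y(-4*2) + Z = 4 + 0 = 4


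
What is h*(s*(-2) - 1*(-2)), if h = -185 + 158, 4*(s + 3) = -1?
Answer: -459/2 ≈ -229.50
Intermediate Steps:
s = -13/4 (s = -3 + (¼)*(-1) = -3 - ¼ = -13/4 ≈ -3.2500)
h = -27
h*(s*(-2) - 1*(-2)) = -27*(-13/4*(-2) - 1*(-2)) = -27*(13/2 + 2) = -27*17/2 = -459/2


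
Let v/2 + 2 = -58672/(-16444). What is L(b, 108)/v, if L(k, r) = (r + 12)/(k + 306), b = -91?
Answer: 24666/138589 ≈ 0.17798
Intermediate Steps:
v = 12892/4111 (v = -4 + 2*(-58672/(-16444)) = -4 + 2*(-58672*(-1/16444)) = -4 + 2*(14668/4111) = -4 + 29336/4111 = 12892/4111 ≈ 3.1360)
L(k, r) = (12 + r)/(306 + k)
L(b, 108)/v = ((12 + 108)/(306 - 91))/(12892/4111) = (120/215)*(4111/12892) = ((1/215)*120)*(4111/12892) = (24/43)*(4111/12892) = 24666/138589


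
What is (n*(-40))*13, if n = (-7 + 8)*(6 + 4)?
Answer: -5200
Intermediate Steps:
n = 10 (n = 1*10 = 10)
(n*(-40))*13 = (10*(-40))*13 = -400*13 = -5200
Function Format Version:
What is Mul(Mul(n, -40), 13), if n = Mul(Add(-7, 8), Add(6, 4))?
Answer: -5200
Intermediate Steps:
n = 10 (n = Mul(1, 10) = 10)
Mul(Mul(n, -40), 13) = Mul(Mul(10, -40), 13) = Mul(-400, 13) = -5200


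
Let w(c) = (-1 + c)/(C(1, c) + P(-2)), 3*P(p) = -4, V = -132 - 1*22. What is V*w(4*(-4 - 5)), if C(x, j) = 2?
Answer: 8547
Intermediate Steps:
V = -154 (V = -132 - 22 = -154)
P(p) = -4/3 (P(p) = (⅓)*(-4) = -4/3)
w(c) = -3/2 + 3*c/2 (w(c) = (-1 + c)/(2 - 4/3) = (-1 + c)/(⅔) = (-1 + c)*(3/2) = -3/2 + 3*c/2)
V*w(4*(-4 - 5)) = -154*(-3/2 + 3*(4*(-4 - 5))/2) = -154*(-3/2 + 3*(4*(-9))/2) = -154*(-3/2 + (3/2)*(-36)) = -154*(-3/2 - 54) = -154*(-111/2) = 8547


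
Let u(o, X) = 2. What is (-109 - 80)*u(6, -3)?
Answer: -378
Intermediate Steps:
(-109 - 80)*u(6, -3) = (-109 - 80)*2 = -189*2 = -378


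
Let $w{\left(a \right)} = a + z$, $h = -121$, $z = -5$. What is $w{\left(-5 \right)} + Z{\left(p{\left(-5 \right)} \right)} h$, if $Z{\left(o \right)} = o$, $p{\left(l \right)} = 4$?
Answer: $-494$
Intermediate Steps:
$w{\left(a \right)} = -5 + a$ ($w{\left(a \right)} = a - 5 = -5 + a$)
$w{\left(-5 \right)} + Z{\left(p{\left(-5 \right)} \right)} h = \left(-5 - 5\right) + 4 \left(-121\right) = -10 - 484 = -494$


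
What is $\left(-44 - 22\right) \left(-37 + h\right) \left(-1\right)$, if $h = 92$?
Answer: $3630$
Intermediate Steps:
$\left(-44 - 22\right) \left(-37 + h\right) \left(-1\right) = \left(-44 - 22\right) \left(-37 + 92\right) \left(-1\right) = \left(-66\right) 55 \left(-1\right) = \left(-3630\right) \left(-1\right) = 3630$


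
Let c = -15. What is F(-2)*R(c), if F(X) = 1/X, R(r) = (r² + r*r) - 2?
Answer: -224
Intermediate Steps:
R(r) = -2 + 2*r² (R(r) = (r² + r²) - 2 = 2*r² - 2 = -2 + 2*r²)
F(-2)*R(c) = (-2 + 2*(-15)²)/(-2) = -(-2 + 2*225)/2 = -(-2 + 450)/2 = -½*448 = -224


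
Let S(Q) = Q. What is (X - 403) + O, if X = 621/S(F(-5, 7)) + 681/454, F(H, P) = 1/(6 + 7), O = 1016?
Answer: 17375/2 ≈ 8687.5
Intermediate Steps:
F(H, P) = 1/13
X = 16149/2 (X = 621/(1/13) + 681/454 = 621*13 + 681*(1/454) = 8073 + 3/2 = 16149/2 ≈ 8074.5)
(X - 403) + O = (16149/2 - 403) + 1016 = 15343/2 + 1016 = 17375/2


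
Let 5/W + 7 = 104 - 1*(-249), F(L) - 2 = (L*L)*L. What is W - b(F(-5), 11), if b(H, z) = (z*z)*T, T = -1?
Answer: 41871/346 ≈ 121.01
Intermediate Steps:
F(L) = 2 + L³ (F(L) = 2 + (L*L)*L = 2 + L²*L = 2 + L³)
b(H, z) = -z² (b(H, z) = (z*z)*(-1) = z²*(-1) = -z²)
W = 5/346 (W = 5/(-7 + (104 - 1*(-249))) = 5/(-7 + (104 + 249)) = 5/(-7 + 353) = 5/346 ≈ 0.014451)
W - b(F(-5), 11) = 5/346 - (-1)*11² = 5/346 - (-1)*121 = 5/346 - 1*(-121) = 5/346 + 121 = 41871/346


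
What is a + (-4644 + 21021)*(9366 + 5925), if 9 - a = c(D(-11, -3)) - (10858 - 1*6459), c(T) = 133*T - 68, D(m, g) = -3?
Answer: 250425582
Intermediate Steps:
c(T) = -68 + 133*T
a = 4875 (a = 9 - ((-68 + 133*(-3)) - (10858 - 1*6459)) = 9 - ((-68 - 399) - (10858 - 6459)) = 9 - (-467 - 1*4399) = 9 - (-467 - 4399) = 9 - 1*(-4866) = 9 + 4866 = 4875)
a + (-4644 + 21021)*(9366 + 5925) = 4875 + (-4644 + 21021)*(9366 + 5925) = 4875 + 16377*15291 = 4875 + 250420707 = 250425582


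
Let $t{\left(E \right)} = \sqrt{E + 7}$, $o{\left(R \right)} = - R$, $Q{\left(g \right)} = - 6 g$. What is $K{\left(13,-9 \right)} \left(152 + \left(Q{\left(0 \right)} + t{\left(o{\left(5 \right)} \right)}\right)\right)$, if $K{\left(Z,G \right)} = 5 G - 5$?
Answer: $-7600 - 50 \sqrt{2} \approx -7670.7$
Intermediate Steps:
$K{\left(Z,G \right)} = -5 + 5 G$
$t{\left(E \right)} = \sqrt{7 + E}$
$K{\left(13,-9 \right)} \left(152 + \left(Q{\left(0 \right)} + t{\left(o{\left(5 \right)} \right)}\right)\right) = \left(-5 + 5 \left(-9\right)\right) \left(152 + \left(\left(-6\right) 0 + \sqrt{7 - 5}\right)\right) = \left(-5 - 45\right) \left(152 + \left(0 + \sqrt{7 - 5}\right)\right) = - 50 \left(152 + \left(0 + \sqrt{2}\right)\right) = - 50 \left(152 + \sqrt{2}\right) = -7600 - 50 \sqrt{2}$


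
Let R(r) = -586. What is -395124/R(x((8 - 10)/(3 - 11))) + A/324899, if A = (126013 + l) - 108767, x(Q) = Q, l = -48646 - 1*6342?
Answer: 64176637832/95195407 ≈ 674.16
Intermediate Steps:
l = -54988 (l = -48646 - 6342 = -54988)
A = -37742 (A = (126013 - 54988) - 108767 = 71025 - 108767 = -37742)
-395124/R(x((8 - 10)/(3 - 11))) + A/324899 = -395124/(-586) - 37742/324899 = -395124*(-1/586) - 37742*1/324899 = 197562/293 - 37742/324899 = 64176637832/95195407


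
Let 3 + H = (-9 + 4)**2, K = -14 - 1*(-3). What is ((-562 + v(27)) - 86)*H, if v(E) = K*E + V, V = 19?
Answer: -20372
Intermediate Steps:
K = -11 (K = -14 + 3 = -11)
v(E) = 19 - 11*E (v(E) = -11*E + 19 = 19 - 11*E)
H = 22 (H = -3 + (-9 + 4)**2 = -3 + (-5)**2 = -3 + 25 = 22)
((-562 + v(27)) - 86)*H = ((-562 + (19 - 11*27)) - 86)*22 = ((-562 + (19 - 297)) - 86)*22 = ((-562 - 278) - 86)*22 = (-840 - 86)*22 = -926*22 = -20372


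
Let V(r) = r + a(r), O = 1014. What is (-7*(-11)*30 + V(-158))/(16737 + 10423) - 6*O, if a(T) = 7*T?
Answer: -82620197/13580 ≈ -6084.0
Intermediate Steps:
V(r) = 8*r (V(r) = r + 7*r = 8*r)
(-7*(-11)*30 + V(-158))/(16737 + 10423) - 6*O = (-7*(-11)*30 + 8*(-158))/(16737 + 10423) - 6*1014 = (77*30 - 1264)/27160 - 1*6084 = (2310 - 1264)*(1/27160) - 6084 = 1046*(1/27160) - 6084 = 523/13580 - 6084 = -82620197/13580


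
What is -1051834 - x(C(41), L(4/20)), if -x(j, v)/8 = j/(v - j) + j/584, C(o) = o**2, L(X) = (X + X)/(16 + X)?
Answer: -10454667223983/9939607 ≈ -1.0518e+6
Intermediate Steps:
L(X) = 2*X/(16 + X) (L(X) = (2*X)/(16 + X) = 2*X/(16 + X))
x(j, v) = -j/73 - 8*j/(v - j) (x(j, v) = -8*(j/(v - j) + j/584) = -8*(j/584 + j/(v - j)) = -j/73 - 8*j/(v - j))
-1051834 - x(C(41), L(4/20)) = -1051834 - 41**2*(584 + 2*(4/20)/(16 + 4/20) - 1*41**2)/(73*(41**2 - 2*4/20/(16 + 4/20))) = -1051834 - 1681*(584 + 2*(4*(1/20))/(16 + 4*(1/20)) - 1*1681)/(73*(1681 - 2*4*(1/20)/(16 + 4*(1/20)))) = -1051834 - 1681*(584 + 2*(1/5)/(16 + 1/5) - 1681)/(73*(1681 - 2/(5*(16 + 1/5)))) = -1051834 - 1681*(584 + 2*(1/5)/(81/5) - 1681)/(73*(1681 - 2/(5*81/5))) = -1051834 - 1681*(584 + 2*(1/5)*(5/81) - 1681)/(73*(1681 - 2*5/(5*81))) = -1051834 - 1681*(584 + 2/81 - 1681)/(73*(1681 - 1*2/81)) = -1051834 - 1681*(-88855)/(73*(1681 - 2/81)*81) = -1051834 - 1681*(-88855)/(73*136159/81*81) = -1051834 - 1681*81*(-88855)/(73*136159*81) = -1051834 - 1*(-149365255/9939607) = -1051834 + 149365255/9939607 = -10454667223983/9939607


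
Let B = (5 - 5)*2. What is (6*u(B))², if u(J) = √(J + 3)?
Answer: 108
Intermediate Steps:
B = 0 (B = 0*2 = 0)
u(J) = √(3 + J)
(6*u(B))² = (6*√(3 + 0))² = (6*√3)² = 108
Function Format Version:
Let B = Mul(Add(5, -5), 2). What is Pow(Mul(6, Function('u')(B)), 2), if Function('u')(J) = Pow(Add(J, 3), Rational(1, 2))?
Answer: 108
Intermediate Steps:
B = 0 (B = Mul(0, 2) = 0)
Function('u')(J) = Pow(Add(3, J), Rational(1, 2))
Pow(Mul(6, Function('u')(B)), 2) = Pow(Mul(6, Pow(Add(3, 0), Rational(1, 2))), 2) = Pow(Mul(6, Pow(3, Rational(1, 2))), 2) = 108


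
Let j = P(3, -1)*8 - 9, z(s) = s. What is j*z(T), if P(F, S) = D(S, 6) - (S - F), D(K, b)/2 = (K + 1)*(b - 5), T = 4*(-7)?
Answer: -644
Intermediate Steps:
T = -28
D(K, b) = 2*(1 + K)*(-5 + b) (D(K, b) = 2*((K + 1)*(b - 5)) = 2*((1 + K)*(-5 + b)) = 2*(1 + K)*(-5 + b))
P(F, S) = 2 + F + S (P(F, S) = (-10 - 10*S + 2*6 + 2*S*6) - (S - F) = (-10 - 10*S + 12 + 12*S) + (F - S) = (2 + 2*S) + (F - S) = 2 + F + S)
j = 23 (j = (2 + 3 - 1)*8 - 9 = 4*8 - 9 = 32 - 9 = 23)
j*z(T) = 23*(-28) = -644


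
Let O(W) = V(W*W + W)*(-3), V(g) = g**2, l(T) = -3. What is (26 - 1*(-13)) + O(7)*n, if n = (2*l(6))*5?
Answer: 282279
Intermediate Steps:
O(W) = -3*(W + W**2)**2 (O(W) = (W*W + W)**2*(-3) = (W**2 + W)**2*(-3) = (W + W**2)**2*(-3) = -3*(W + W**2)**2)
n = -30 (n = (2*(-3))*5 = -6*5 = -30)
(26 - 1*(-13)) + O(7)*n = (26 - 1*(-13)) - 3*7**2*(1 + 7)**2*(-30) = (26 + 13) - 3*49*8**2*(-30) = 39 - 3*49*64*(-30) = 39 - 9408*(-30) = 39 + 282240 = 282279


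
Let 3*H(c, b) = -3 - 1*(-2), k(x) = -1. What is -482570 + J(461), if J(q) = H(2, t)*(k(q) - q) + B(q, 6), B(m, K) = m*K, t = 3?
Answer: -479650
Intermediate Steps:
B(m, K) = K*m
H(c, b) = -⅓ (H(c, b) = (-3 - 1*(-2))/3 = (-3 + 2)/3 = (⅓)*(-1) = -⅓)
J(q) = ⅓ + 19*q/3 (J(q) = -(-1 - q)/3 + 6*q = (⅓ + q/3) + 6*q = ⅓ + 19*q/3)
-482570 + J(461) = -482570 + (⅓ + (19/3)*461) = -482570 + (⅓ + 8759/3) = -482570 + 2920 = -479650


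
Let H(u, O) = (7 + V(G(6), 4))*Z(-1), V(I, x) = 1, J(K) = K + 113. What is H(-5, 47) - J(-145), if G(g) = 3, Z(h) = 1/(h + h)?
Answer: 28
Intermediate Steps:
Z(h) = 1/(2*h)
J(K) = 113 + K
H(u, O) = -4 (H(u, O) = (7 + 1)*((1/2)/(-1)) = 8*((1/2)*(-1)) = 8*(-1/2) = -4)
H(-5, 47) - J(-145) = -4 - (113 - 145) = -4 - 1*(-32) = -4 + 32 = 28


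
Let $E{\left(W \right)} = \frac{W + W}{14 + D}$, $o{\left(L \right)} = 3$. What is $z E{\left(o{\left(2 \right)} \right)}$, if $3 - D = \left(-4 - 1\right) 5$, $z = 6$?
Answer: $\frac{6}{7} \approx 0.85714$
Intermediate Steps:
$D = 28$ ($D = 3 - \left(-4 - 1\right) 5 = 3 - \left(-5\right) 5 = 3 - -25 = 3 + 25 = 28$)
$E{\left(W \right)} = \frac{W}{21}$ ($E{\left(W \right)} = \frac{W + W}{14 + 28} = \frac{2 W}{42} = 2 W \frac{1}{42} = \frac{W}{21}$)
$z E{\left(o{\left(2 \right)} \right)} = 6 \cdot \frac{1}{21} \cdot 3 = 6 \cdot \frac{1}{7} = \frac{6}{7}$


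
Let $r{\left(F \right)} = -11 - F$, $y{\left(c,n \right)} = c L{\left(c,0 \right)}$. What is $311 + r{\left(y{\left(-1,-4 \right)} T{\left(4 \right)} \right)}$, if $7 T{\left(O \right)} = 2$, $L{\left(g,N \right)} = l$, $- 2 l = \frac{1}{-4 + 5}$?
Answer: $\frac{2099}{7} \approx 299.86$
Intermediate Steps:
$l = - \frac{1}{2}$ ($l = - \frac{1}{2 \left(-4 + 5\right)} = - \frac{1}{2 \cdot 1} = \left(- \frac{1}{2}\right) 1 = - \frac{1}{2} \approx -0.5$)
$L{\left(g,N \right)} = - \frac{1}{2}$
$T{\left(O \right)} = \frac{2}{7}$ ($T{\left(O \right)} = \frac{1}{7} \cdot 2 = \frac{2}{7}$)
$y{\left(c,n \right)} = - \frac{c}{2}$ ($y{\left(c,n \right)} = c \left(- \frac{1}{2}\right) = - \frac{c}{2}$)
$311 + r{\left(y{\left(-1,-4 \right)} T{\left(4 \right)} \right)} = 311 - \left(11 + \left(- \frac{1}{2}\right) \left(-1\right) \frac{2}{7}\right) = 311 - \left(11 + \frac{1}{2} \cdot \frac{2}{7}\right) = 311 - \frac{78}{7} = \frac{2099}{7}$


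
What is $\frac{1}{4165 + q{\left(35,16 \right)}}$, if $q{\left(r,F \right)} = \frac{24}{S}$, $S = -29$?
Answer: $\frac{29}{120761} \approx 0.00024014$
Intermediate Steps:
$q{\left(r,F \right)} = - \frac{24}{29}$ ($q{\left(r,F \right)} = \frac{24}{-29} = 24 \left(- \frac{1}{29}\right) = - \frac{24}{29}$)
$\frac{1}{4165 + q{\left(35,16 \right)}} = \frac{1}{4165 - \frac{24}{29}} = \frac{1}{\frac{120761}{29}} = \frac{29}{120761}$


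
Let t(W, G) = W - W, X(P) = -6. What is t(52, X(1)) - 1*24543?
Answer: -24543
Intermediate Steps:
t(W, G) = 0
t(52, X(1)) - 1*24543 = 0 - 1*24543 = 0 - 24543 = -24543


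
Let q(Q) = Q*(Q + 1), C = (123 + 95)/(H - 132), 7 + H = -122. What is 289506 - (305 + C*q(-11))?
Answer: 75505441/261 ≈ 2.8929e+5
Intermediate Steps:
H = -129 (H = -7 - 122 = -129)
C = -218/261 (C = (123 + 95)/(-129 - 132) = 218/(-261) = 218*(-1/261) = -218/261 ≈ -0.83525)
q(Q) = Q*(1 + Q)
289506 - (305 + C*q(-11)) = 289506 - (305 - (-2398)*(1 - 11)/261) = 289506 - (305 - (-2398)*(-10)/261) = 289506 - (305 - 218/261*110) = 289506 - (305 - 23980/261) = 289506 - 1*55625/261 = 289506 - 55625/261 = 75505441/261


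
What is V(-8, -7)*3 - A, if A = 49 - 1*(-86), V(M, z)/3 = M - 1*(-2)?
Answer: -189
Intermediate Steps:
V(M, z) = 6 + 3*M (V(M, z) = 3*(M - 1*(-2)) = 3*(M + 2) = 3*(2 + M) = 6 + 3*M)
A = 135 (A = 49 + 86 = 135)
V(-8, -7)*3 - A = (6 + 3*(-8))*3 - 1*135 = (6 - 24)*3 - 135 = -18*3 - 135 = -54 - 135 = -189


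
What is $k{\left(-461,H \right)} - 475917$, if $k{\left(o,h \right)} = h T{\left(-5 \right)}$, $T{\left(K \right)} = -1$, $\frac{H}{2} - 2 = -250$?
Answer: $-475421$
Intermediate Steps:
$H = -496$ ($H = 4 + 2 \left(-250\right) = 4 - 500 = -496$)
$k{\left(o,h \right)} = - h$ ($k{\left(o,h \right)} = h \left(-1\right) = - h$)
$k{\left(-461,H \right)} - 475917 = \left(-1\right) \left(-496\right) - 475917 = 496 - 475917 = -475421$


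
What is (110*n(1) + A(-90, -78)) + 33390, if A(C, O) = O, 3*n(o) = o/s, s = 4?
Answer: 199927/6 ≈ 33321.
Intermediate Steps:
n(o) = o/12 (n(o) = (o/4)/3 = o/12)
(110*n(1) + A(-90, -78)) + 33390 = (110*((1/12)*1) - 78) + 33390 = (110*(1/12) - 78) + 33390 = (55/6 - 78) + 33390 = -413/6 + 33390 = 199927/6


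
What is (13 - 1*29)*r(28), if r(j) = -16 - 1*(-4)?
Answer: 192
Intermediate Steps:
r(j) = -12 (r(j) = -16 + 4 = -12)
(13 - 1*29)*r(28) = (13 - 1*29)*(-12) = (13 - 29)*(-12) = -16*(-12) = 192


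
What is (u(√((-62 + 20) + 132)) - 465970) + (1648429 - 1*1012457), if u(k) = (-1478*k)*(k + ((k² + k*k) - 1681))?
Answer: 36982 + 6655434*√10 ≈ 2.1083e+7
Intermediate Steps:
u(k) = -1478*k*(-1681 + k + 2*k²) (u(k) = (-1478*k)*(k + ((k² + k²) - 1681)) = (-1478*k)*(k + (2*k² - 1681)) = (-1478*k)*(k + (-1681 + 2*k²)) = (-1478*k)*(-1681 + k + 2*k²) = -1478*k*(-1681 + k + 2*k²))
(u(√((-62 + 20) + 132)) - 465970) + (1648429 - 1*1012457) = (1478*√((-62 + 20) + 132)*(1681 - √((-62 + 20) + 132) - 2*(√((-62 + 20) + 132))²) - 465970) + (1648429 - 1*1012457) = (1478*√(-42 + 132)*(1681 - √(-42 + 132) - 2*(√(-42 + 132))²) - 465970) + (1648429 - 1012457) = (1478*√90*(1681 - √90 - 2*(√90)²) - 465970) + 635972 = (1478*(3*√10)*(1681 - 3*√10 - 2*(3*√10)²) - 465970) + 635972 = (1478*(3*√10)*(1681 - 3*√10 - 2*90) - 465970) + 635972 = (1478*(3*√10)*(1681 - 3*√10 - 180) - 465970) + 635972 = (1478*(3*√10)*(1501 - 3*√10) - 465970) + 635972 = (4434*√10*(1501 - 3*√10) - 465970) + 635972 = (-465970 + 4434*√10*(1501 - 3*√10)) + 635972 = 170002 + 4434*√10*(1501 - 3*√10)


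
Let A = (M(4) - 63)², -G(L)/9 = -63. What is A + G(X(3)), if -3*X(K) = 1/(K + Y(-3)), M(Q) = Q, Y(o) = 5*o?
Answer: 4048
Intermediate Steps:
X(K) = -1/(3*(-15 + K)) (X(K) = -1/(3*(K + 5*(-3))) = -1/(3*(K - 15)) = -1/(3*(-15 + K)))
G(L) = 567 (G(L) = -9*(-63) = 567)
A = 3481 (A = (4 - 63)² = (-59)² = 3481)
A + G(X(3)) = 3481 + 567 = 4048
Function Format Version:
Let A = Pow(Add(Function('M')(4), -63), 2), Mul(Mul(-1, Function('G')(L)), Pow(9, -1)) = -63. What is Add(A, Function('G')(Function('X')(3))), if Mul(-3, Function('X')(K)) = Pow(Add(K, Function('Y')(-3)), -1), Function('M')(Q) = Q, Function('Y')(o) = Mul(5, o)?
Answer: 4048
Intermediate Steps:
Function('X')(K) = Mul(Rational(-1, 3), Pow(Add(-15, K), -1)) (Function('X')(K) = Mul(Rational(-1, 3), Pow(Add(K, Mul(5, -3)), -1)) = Mul(Rational(-1, 3), Pow(Add(K, -15), -1)) = Mul(Rational(-1, 3), Pow(Add(-15, K), -1)))
Function('G')(L) = 567 (Function('G')(L) = Mul(-9, -63) = 567)
A = 3481 (A = Pow(Add(4, -63), 2) = Pow(-59, 2) = 3481)
Add(A, Function('G')(Function('X')(3))) = Add(3481, 567) = 4048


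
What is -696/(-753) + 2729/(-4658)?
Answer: 395677/1169158 ≈ 0.33843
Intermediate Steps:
-696/(-753) + 2729/(-4658) = -696*(-1/753) + 2729*(-1/4658) = 232/251 - 2729/4658 = 395677/1169158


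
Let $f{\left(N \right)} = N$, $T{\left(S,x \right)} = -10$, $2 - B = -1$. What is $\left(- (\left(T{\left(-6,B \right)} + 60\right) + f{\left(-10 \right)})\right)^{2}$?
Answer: $1600$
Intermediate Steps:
$B = 3$ ($B = 2 - -1 = 2 + 1 = 3$)
$\left(- (\left(T{\left(-6,B \right)} + 60\right) + f{\left(-10 \right)})\right)^{2} = \left(- (\left(-10 + 60\right) - 10)\right)^{2} = \left(- (50 - 10)\right)^{2} = \left(\left(-1\right) 40\right)^{2} = \left(-40\right)^{2} = 1600$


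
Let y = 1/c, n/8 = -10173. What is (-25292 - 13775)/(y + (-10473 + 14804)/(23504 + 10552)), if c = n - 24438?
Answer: -1117401165144/3637151 ≈ -3.0722e+5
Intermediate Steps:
n = -81384 (n = 8*(-10173) = -81384)
c = -105822 (c = -81384 - 24438 = -105822)
y = -1/105822 (y = 1/(-105822) = -1/105822 ≈ -9.4498e-6)
(-25292 - 13775)/(y + (-10473 + 14804)/(23504 + 10552)) = (-25292 - 13775)/(-1/105822 + (-10473 + 14804)/(23504 + 10552)) = -39067/(-1/105822 + 4331/34056) = -39067/25460057/200215224 = -39067*200215224/25460057 = -1117401165144/3637151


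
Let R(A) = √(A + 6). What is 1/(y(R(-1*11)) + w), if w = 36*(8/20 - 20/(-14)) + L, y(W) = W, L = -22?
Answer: 53690/2359281 - 1225*I*√5/2359281 ≈ 0.022757 - 0.001161*I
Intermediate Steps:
R(A) = √(6 + A)
w = 1534/35 (w = 36*(8/20 - 20/(-14)) - 22 = 36*(8*(1/20) - 20*(-1/14)) - 22 = 36*(⅖ + 10/7) - 22 = 36*(64/35) - 22 = 2304/35 - 22 = 1534/35 ≈ 43.829)
1/(y(R(-1*11)) + w) = 1/(√(6 - 1*11) + 1534/35) = 1/(√(6 - 11) + 1534/35) = 1/(√(-5) + 1534/35) = 1/(I*√5 + 1534/35) = 1/(1534/35 + I*√5)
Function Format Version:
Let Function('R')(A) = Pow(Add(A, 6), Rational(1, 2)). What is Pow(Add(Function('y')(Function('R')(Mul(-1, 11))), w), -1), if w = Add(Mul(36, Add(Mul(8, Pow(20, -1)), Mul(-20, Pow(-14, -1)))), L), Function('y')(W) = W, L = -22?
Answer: Add(Rational(53690, 2359281), Mul(Rational(-1225, 2359281), I, Pow(5, Rational(1, 2)))) ≈ Add(0.022757, Mul(-0.0011610, I))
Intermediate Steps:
Function('R')(A) = Pow(Add(6, A), Rational(1, 2))
w = Rational(1534, 35) (w = Add(Mul(36, Add(Mul(8, Pow(20, -1)), Mul(-20, Pow(-14, -1)))), -22) = Add(Mul(36, Add(Mul(8, Rational(1, 20)), Mul(-20, Rational(-1, 14)))), -22) = Add(Mul(36, Add(Rational(2, 5), Rational(10, 7))), -22) = Add(Mul(36, Rational(64, 35)), -22) = Add(Rational(2304, 35), -22) = Rational(1534, 35) ≈ 43.829)
Pow(Add(Function('y')(Function('R')(Mul(-1, 11))), w), -1) = Pow(Add(Pow(Add(6, Mul(-1, 11)), Rational(1, 2)), Rational(1534, 35)), -1) = Pow(Add(Pow(Add(6, -11), Rational(1, 2)), Rational(1534, 35)), -1) = Pow(Add(Pow(-5, Rational(1, 2)), Rational(1534, 35)), -1) = Pow(Add(Mul(I, Pow(5, Rational(1, 2))), Rational(1534, 35)), -1) = Pow(Add(Rational(1534, 35), Mul(I, Pow(5, Rational(1, 2)))), -1)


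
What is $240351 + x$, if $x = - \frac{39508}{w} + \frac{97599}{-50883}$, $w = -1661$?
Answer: $\frac{6771837547446}{28172221} \approx 2.4037 \cdot 10^{5}$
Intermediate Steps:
$x = \frac{616057875}{28172221}$ ($x = - \frac{39508}{-1661} + \frac{97599}{-50883} = \left(-39508\right) \left(- \frac{1}{1661}\right) + 97599 \left(- \frac{1}{50883}\right) = \frac{39508}{1661} - \frac{32533}{16961} = \frac{616057875}{28172221} \approx 21.868$)
$240351 + x = 240351 + \frac{616057875}{28172221} = \frac{6771837547446}{28172221}$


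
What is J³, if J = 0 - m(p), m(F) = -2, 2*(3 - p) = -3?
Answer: 8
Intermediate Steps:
p = 9/2 (p = 3 - ½*(-3) = 3 + 3/2 = 9/2 ≈ 4.5000)
J = 2 (J = 0 - 1*(-2) = 0 + 2 = 2)
J³ = 2³ = 8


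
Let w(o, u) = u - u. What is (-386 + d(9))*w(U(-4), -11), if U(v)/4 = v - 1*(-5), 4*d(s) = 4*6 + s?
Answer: 0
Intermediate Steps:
d(s) = 6 + s/4 (d(s) = (4*6 + s)/4 = (24 + s)/4 = 6 + s/4)
U(v) = 20 + 4*v (U(v) = 4*(v - 1*(-5)) = 4*(v + 5) = 4*(5 + v) = 20 + 4*v)
w(o, u) = 0
(-386 + d(9))*w(U(-4), -11) = (-386 + (6 + (¼)*9))*0 = (-386 + (6 + 9/4))*0 = (-386 + 33/4)*0 = -1511/4*0 = 0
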